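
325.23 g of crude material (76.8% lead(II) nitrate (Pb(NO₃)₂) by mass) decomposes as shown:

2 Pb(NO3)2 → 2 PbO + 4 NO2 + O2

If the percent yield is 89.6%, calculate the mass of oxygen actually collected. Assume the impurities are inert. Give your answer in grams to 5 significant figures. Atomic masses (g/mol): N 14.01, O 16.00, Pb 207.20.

Pure Pb(NO3)2 available = 325.23 g × 0.768 = 249.777 g.
M(Pb(NO3)2) = 207.20 + 2(14.01) + 6(16.00) = 331.22 g/mol.
M(O2) = 2(16.00) = 32.00 g/mol.
n(Pb(NO3)2) = 249.777 g / 331.22 g/mol = 0.754111 mol.
From the equation the Pb(NO3)2:O2 mole ratio is 2:1, so n(O2) = 0.754111 × 1/2 = 0.377055 mol.
Mass of O2 = 0.377055 mol × 32.00 g/mol = 12.0658 g.
Actual mass collected = 12.0658 g × 0.896 = 10.8109 g.

10.811 g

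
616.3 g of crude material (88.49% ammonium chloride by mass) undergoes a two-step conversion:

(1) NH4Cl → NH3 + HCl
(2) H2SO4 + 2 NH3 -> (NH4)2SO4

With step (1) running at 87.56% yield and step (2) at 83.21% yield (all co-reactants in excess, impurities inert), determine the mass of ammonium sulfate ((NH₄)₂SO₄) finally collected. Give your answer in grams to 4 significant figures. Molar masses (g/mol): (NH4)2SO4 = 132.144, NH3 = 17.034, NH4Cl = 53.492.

Pure NH4Cl = 616.3 × 0.8849 = 545.36 g.
n(NH4Cl) = 545.36 / 53.492 = 10.195 mol.
Step 1 (NH4Cl:NH3 = 1:1): theoretical n(NH3) = 10.195 mol; at 87.56% yield, n(NH3) = 8.9270 mol.
Step 2 (NH3:(NH4)2SO4 = 2:1): theoretical n((NH4)2SO4) = 4.4635 mol, so theoretical mass = 4.4635 × 132.144 = 589.82 g.
At 83.21% yield, actual mass of (NH4)2SO4 = 589.82 × 0.8321 = 490.79 g.

490.8 g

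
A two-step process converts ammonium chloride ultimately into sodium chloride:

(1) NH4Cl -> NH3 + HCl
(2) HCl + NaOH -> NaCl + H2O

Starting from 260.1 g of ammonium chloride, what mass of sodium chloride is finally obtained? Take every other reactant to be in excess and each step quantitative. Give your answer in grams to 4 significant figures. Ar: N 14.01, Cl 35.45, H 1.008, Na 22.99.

284.2 g

M(NH4Cl) = 14.01 + 4(1.008) + 35.45 = 53.492 g/mol.
M(NaCl) = 22.99 + 35.45 = 58.44 g/mol.
n(NH4Cl) = 260.10 / 53.492 = 4.8624 mol.
Step 1 gives a 1:1 ratio of NH4Cl to HCl, so n(HCl) = 4.8624 mol.
In step 2 the HCl:NaCl ratio is 1:1, so n(NaCl) = 4.8624 mol.
Mass of NaCl = 4.8624 × 58.44 = 284.16 g.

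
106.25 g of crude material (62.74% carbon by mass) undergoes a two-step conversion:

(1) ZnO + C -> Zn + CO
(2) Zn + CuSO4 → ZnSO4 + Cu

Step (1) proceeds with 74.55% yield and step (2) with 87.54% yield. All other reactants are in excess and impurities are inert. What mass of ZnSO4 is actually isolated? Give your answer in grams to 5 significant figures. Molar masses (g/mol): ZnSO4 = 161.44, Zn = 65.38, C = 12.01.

Pure C = 106.25 × 0.6274 = 66.6612 g.
n(C) = 66.6612 / 12.01 = 5.55048 mol.
Step 1 (C:Zn = 1:1): theoretical n(Zn) = 5.55048 mol; at 74.55% yield, n(Zn) = 4.13788 mol.
Step 2 (Zn:ZnSO4 = 1:1): theoretical n(ZnSO4) = 4.13788 mol, so theoretical mass = 4.13788 × 161.44 = 668.020 g.
At 87.54% yield, actual mass of ZnSO4 = 668.020 × 0.8754 = 584.784 g.

584.78 g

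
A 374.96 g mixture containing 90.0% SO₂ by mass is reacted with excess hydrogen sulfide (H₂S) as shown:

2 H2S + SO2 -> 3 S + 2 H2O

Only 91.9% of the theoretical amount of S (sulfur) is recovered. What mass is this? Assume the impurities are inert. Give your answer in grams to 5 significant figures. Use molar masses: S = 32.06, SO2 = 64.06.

465.63 g

Pure SO2 available = 374.96 g × 0.900 = 337.464 g.
n(SO2) = 337.464 g / 64.06 g/mol = 5.26794 mol.
From the equation the SO2:S mole ratio is 1:3, so n(S) = 5.26794 × 3/1 = 15.8038 mol.
Mass of S = 15.8038 mol × 32.06 g/mol = 506.670 g.
Actual mass collected = 506.670 g × 0.919 = 465.630 g.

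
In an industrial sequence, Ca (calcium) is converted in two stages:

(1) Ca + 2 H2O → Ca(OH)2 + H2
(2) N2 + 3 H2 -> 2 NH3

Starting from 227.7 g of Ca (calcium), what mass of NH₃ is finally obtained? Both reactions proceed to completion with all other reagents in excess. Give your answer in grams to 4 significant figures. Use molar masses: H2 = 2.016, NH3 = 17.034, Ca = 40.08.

64.52 g

n(Ca) = 227.70 / 40.08 = 5.6811 mol.
Step 1 gives a 1:1 ratio of Ca to H2, so n(H2) = 5.6811 mol.
In step 2 the H2:NH3 ratio is 3:2, so n(NH3) = 3.7874 mol.
Mass of NH3 = 3.7874 × 17.034 = 64.515 g.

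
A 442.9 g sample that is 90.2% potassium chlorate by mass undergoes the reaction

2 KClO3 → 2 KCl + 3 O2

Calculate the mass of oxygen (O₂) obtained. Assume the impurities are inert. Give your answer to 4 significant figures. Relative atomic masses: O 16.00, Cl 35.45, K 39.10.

Mass of pure KClO3 = 442.9 g × 0.902 = 399.50 g.
M(KClO3) = 39.10 + 35.45 + 3(16.00) = 122.55 g/mol.
M(O2) = 2(16.00) = 32.00 g/mol.
n(KClO3) = 399.50 g / 122.55 g/mol = 3.2599 mol.
From the equation the KClO3:O2 mole ratio is 2:3, so n(O2) = 3.2599 × 3/2 = 4.8898 mol.
Mass of O2 = 4.8898 mol × 32.00 g/mol = 156.47 g.

156.5 g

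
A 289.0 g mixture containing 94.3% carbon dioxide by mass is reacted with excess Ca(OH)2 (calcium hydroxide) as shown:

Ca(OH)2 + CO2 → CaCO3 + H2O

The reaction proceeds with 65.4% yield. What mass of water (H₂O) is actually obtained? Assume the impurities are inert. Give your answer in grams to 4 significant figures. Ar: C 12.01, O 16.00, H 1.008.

72.96 g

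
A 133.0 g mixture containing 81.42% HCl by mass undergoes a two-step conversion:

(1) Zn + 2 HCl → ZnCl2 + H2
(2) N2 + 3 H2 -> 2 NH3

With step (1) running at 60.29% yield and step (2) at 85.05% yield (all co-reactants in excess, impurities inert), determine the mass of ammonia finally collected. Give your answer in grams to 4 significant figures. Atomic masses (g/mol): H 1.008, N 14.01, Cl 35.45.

8.648 g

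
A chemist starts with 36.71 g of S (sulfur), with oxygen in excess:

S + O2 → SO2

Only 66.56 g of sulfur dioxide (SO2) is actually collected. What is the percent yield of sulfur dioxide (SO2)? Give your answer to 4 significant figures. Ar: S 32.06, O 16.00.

M(S) = 32.06 g/mol.
M(SO2) = 32.06 + 2(16.00) = 64.06 g/mol.
n(S) = 36.710 g / 32.06 g/mol = 1.1450 mol.
From the equation the S:SO2 mole ratio is 1:1, so n(SO2) = 1.1450 × 1/1 = 1.1450 mol.
Mass of SO2 = 1.1450 mol × 64.06 g/mol = 73.351 g.
This is the theoretical yield. Percent yield = 66.56 g / 73.351 g × 100% = 90.741%.

90.74 %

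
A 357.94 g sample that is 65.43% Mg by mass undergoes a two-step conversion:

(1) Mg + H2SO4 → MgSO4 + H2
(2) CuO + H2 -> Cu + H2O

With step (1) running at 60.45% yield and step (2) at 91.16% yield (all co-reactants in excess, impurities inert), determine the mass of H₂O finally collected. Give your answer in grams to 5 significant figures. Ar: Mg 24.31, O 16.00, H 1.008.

95.645 g

Pure Mg = 357.94 × 0.6543 = 234.200 g.
M(Mg) = 24.31 g/mol.
M(H2O) = 2(1.008) + 16.00 = 18.016 g/mol.
n(Mg) = 234.200 / 24.31 = 9.63390 mol.
Step 1 (Mg:H2 = 1:1): theoretical n(H2) = 9.63390 mol; at 60.45% yield, n(H2) = 5.82369 mol.
Step 2 (H2:H2O = 1:1): theoretical n(H2O) = 5.82369 mol, so theoretical mass = 5.82369 × 18.016 = 104.920 g.
At 91.16% yield, actual mass of H2O = 104.920 × 0.9116 = 95.6448 g.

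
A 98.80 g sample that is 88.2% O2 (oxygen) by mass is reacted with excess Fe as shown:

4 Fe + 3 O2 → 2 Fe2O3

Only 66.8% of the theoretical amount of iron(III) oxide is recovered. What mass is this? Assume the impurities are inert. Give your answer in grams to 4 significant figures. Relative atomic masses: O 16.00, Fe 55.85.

Pure O2 available = 98.80 g × 0.882 = 87.142 g.
M(O2) = 2(16.00) = 32.00 g/mol.
M(Fe2O3) = 2(55.85) + 3(16.00) = 159.70 g/mol.
n(O2) = 87.142 g / 32.00 g/mol = 2.7232 mol.
From the equation the O2:Fe2O3 mole ratio is 3:2, so n(Fe2O3) = 2.7232 × 2/3 = 1.8155 mol.
Mass of Fe2O3 = 1.8155 mol × 159.70 g/mol = 289.93 g.
Actual mass collected = 289.93 g × 0.668 = 193.67 g.

193.7 g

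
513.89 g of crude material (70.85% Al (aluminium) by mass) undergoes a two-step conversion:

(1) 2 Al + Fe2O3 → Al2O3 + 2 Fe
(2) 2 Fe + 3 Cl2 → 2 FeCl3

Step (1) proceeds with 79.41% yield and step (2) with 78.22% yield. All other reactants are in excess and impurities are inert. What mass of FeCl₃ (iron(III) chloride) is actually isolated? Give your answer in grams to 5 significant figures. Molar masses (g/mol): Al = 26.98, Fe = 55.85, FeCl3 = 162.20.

1359.6 g

Pure Al = 513.89 × 0.7085 = 364.091 g.
n(Al) = 364.091 / 26.98 = 13.4949 mol.
Step 1 (Al:Fe = 2:2): theoretical n(Fe) = 13.4949 mol; at 79.41% yield, n(Fe) = 10.7163 mol.
Step 2 (Fe:FeCl3 = 2:2): theoretical n(FeCl3) = 10.7163 mol, so theoretical mass = 10.7163 × 162.20 = 1738.18 g.
At 78.22% yield, actual mass of FeCl3 = 1738.18 × 0.7822 = 1359.60 g.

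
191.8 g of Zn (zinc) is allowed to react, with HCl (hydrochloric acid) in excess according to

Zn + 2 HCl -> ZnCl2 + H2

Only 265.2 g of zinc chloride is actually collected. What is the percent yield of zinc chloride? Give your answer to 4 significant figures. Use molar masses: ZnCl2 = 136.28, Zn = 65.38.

66.33 %

n(Zn) = 191.80 g / 65.38 g/mol = 2.9336 mol.
From the equation the Zn:ZnCl2 mole ratio is 1:1, so n(ZnCl2) = 2.9336 × 1/1 = 2.9336 mol.
Mass of ZnCl2 = 2.9336 mol × 136.28 g/mol = 399.79 g.
This is the theoretical yield. Percent yield = 265.2 g / 399.79 g × 100% = 66.334%.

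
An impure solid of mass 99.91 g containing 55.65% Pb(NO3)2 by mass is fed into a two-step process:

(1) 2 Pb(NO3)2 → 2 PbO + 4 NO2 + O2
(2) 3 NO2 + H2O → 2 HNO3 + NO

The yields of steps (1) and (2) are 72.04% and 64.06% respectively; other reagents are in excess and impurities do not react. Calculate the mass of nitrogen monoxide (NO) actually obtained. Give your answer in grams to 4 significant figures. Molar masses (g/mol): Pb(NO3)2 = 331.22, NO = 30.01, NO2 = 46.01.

Pure Pb(NO3)2 = 99.91 × 0.5565 = 55.600 g.
n(Pb(NO3)2) = 55.600 / 331.22 = 0.16786 mol.
Step 1 (Pb(NO3)2:NO2 = 2:4): theoretical n(NO2) = 0.33573 mol; at 72.04% yield, n(NO2) = 0.24186 mol.
Step 2 (NO2:NO = 3:1): theoretical n(NO) = 0.080619 mol, so theoretical mass = 0.080619 × 30.01 = 2.4194 g.
At 64.06% yield, actual mass of NO = 2.4194 × 0.6406 = 1.5499 g.

1.550 g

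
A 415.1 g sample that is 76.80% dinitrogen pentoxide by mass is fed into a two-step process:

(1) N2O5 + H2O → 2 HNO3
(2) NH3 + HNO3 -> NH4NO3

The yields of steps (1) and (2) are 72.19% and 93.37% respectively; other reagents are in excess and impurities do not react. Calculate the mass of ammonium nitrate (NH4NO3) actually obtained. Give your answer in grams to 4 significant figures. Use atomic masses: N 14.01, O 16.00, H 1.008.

318.5 g

Pure N2O5 = 415.1 × 0.7680 = 318.80 g.
M(N2O5) = 2(14.01) + 5(16.00) = 108.02 g/mol.
M(NH4NO3) = 2(14.01) + 4(1.008) + 3(16.00) = 80.052 g/mol.
n(N2O5) = 318.80 / 108.02 = 2.9513 mol.
Step 1 (N2O5:HNO3 = 1:2): theoretical n(HNO3) = 5.9026 mol; at 72.19% yield, n(HNO3) = 4.2611 mol.
Step 2 (HNO3:NH4NO3 = 1:1): theoretical n(NH4NO3) = 4.2611 mol, so theoretical mass = 4.2611 × 80.052 = 341.11 g.
At 93.37% yield, actual mass of NH4NO3 = 341.11 × 0.9337 = 318.49 g.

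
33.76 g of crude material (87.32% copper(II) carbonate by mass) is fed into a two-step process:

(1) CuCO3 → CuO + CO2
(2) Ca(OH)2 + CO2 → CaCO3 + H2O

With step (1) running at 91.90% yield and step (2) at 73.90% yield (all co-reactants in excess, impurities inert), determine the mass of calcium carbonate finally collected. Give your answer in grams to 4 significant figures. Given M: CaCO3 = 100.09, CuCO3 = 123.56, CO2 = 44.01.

Pure CuCO3 = 33.76 × 0.8732 = 29.479 g.
n(CuCO3) = 29.479 / 123.56 = 0.23858 mol.
Step 1 (CuCO3:CO2 = 1:1): theoretical n(CO2) = 0.23858 mol; at 91.90% yield, n(CO2) = 0.21926 mol.
Step 2 (CO2:CaCO3 = 1:1): theoretical n(CaCO3) = 0.21926 mol, so theoretical mass = 0.21926 × 100.09 = 21.945 g.
At 73.90% yield, actual mass of CaCO3 = 21.945 × 0.7390 = 16.218 g.

16.22 g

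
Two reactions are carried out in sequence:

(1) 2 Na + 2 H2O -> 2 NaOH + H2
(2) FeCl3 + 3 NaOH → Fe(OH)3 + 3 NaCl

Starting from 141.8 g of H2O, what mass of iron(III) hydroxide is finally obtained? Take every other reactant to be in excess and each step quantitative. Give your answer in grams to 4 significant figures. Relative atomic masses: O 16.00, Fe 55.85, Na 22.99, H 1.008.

M(H2O) = 2(1.008) + 16.00 = 18.016 g/mol.
M(Fe(OH)3) = 55.85 + 3(16.00) + 3(1.008) = 106.874 g/mol.
n(H2O) = 141.80 / 18.016 = 7.8708 mol.
Step 1 gives a 2:2 ratio of H2O to NaOH, so n(NaOH) = 7.8708 mol.
In step 2 the NaOH:Fe(OH)3 ratio is 3:1, so n(Fe(OH)3) = 2.6236 mol.
Mass of Fe(OH)3 = 2.6236 × 106.874 = 280.39 g.

280.4 g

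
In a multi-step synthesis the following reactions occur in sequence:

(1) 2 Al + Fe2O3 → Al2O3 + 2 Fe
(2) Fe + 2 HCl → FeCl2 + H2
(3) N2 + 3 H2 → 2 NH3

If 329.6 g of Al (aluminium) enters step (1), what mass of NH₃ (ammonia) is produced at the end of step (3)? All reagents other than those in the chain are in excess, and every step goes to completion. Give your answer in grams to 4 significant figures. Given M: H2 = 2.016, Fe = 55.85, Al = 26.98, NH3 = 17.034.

n(Al) = 329.6 / 26.98 = 12.216 mol.
Reaction (1): Al→Fe ratio 2:2 ⇒ n(Fe) = 12.216 mol.
Reaction (2): Fe→H2 ratio 1:1 ⇒ n(H2) = 12.216 mol.
Reaction (3): H2→NH3 ratio 3:2 ⇒ n(NH3) = 8.1443 mol.
Mass of NH3 = 8.1443 × 17.034 = 138.73 g.

138.7 g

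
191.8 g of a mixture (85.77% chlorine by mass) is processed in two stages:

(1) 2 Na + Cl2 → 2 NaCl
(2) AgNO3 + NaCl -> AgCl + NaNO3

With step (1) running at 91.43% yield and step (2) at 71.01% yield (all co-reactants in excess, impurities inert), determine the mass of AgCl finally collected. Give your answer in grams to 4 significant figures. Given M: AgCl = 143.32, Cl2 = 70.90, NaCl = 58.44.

Pure Cl2 = 191.8 × 0.8577 = 164.51 g.
n(Cl2) = 164.51 / 70.90 = 2.3203 mol.
Step 1 (Cl2:NaCl = 1:2): theoretical n(NaCl) = 4.6405 mol; at 91.43% yield, n(NaCl) = 4.2428 mol.
Step 2 (NaCl:AgCl = 1:1): theoretical n(AgCl) = 4.2428 mol, so theoretical mass = 4.2428 × 143.32 = 608.08 g.
At 71.01% yield, actual mass of AgCl = 608.08 × 0.7101 = 431.80 g.

431.8 g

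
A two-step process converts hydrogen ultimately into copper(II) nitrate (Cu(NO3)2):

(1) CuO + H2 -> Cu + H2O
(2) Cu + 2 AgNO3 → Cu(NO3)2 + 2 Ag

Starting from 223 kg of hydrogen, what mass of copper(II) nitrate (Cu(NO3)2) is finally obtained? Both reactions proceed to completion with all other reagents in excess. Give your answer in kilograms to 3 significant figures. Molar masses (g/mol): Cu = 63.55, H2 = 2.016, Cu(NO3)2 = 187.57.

223 kg = 223000 g.
n(H2) = 223000 / 2.016 = 110600 mol.
Step 1 gives a 1:1 ratio of H2 to Cu, so n(Cu) = 110600 mol.
In step 2 the Cu:Cu(NO3)2 ratio is 1:1, so n(Cu(NO3)2) = 110600 mol.
Mass of Cu(NO3)2 = 110600 × 187.57 = 2.075 × 10^7 g = 20700 kg.

20700 kg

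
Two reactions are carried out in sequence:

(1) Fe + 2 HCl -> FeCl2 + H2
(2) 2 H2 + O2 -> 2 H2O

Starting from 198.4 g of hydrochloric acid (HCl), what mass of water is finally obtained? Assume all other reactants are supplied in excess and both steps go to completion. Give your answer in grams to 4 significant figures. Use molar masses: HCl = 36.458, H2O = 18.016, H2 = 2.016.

n(HCl) = 198.40 / 36.458 = 5.4419 mol.
Step 1 gives a 2:1 ratio of HCl to H2, so n(H2) = 2.7209 mol.
In step 2 the H2:H2O ratio is 2:2, so n(H2O) = 2.7209 mol.
Mass of H2O = 2.7209 × 18.016 = 49.020 g.

49.02 g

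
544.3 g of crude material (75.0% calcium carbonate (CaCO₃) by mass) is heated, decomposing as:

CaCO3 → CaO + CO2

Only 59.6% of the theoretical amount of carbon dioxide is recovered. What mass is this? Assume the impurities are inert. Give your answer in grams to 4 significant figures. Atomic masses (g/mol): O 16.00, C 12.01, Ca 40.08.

107.0 g

Pure CaCO3 available = 544.3 g × 0.750 = 408.23 g.
M(CaCO3) = 40.08 + 12.01 + 3(16.00) = 100.09 g/mol.
M(CO2) = 12.01 + 2(16.00) = 44.01 g/mol.
n(CaCO3) = 408.23 g / 100.09 g/mol = 4.0786 mol.
From the equation the CaCO3:CO2 mole ratio is 1:1, so n(CO2) = 4.0786 × 1/1 = 4.0786 mol.
Mass of CO2 = 4.0786 mol × 44.01 g/mol = 179.50 g.
Actual mass collected = 179.50 g × 0.596 = 106.98 g.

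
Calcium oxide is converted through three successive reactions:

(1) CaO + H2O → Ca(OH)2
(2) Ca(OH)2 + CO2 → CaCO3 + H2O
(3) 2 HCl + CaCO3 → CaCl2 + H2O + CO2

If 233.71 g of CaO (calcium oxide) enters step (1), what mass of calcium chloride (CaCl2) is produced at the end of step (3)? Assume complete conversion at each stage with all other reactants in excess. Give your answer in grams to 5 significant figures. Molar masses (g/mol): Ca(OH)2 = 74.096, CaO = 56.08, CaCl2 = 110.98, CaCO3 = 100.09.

462.50 g

n(CaO) = 233.71 / 56.08 = 4.16744 mol.
Reaction (1): CaO→Ca(OH)2 ratio 1:1 ⇒ n(Ca(OH)2) = 4.16744 mol.
Reaction (2): Ca(OH)2→CaCO3 ratio 1:1 ⇒ n(CaCO3) = 4.16744 mol.
Reaction (3): CaCO3→CaCl2 ratio 1:1 ⇒ n(CaCl2) = 4.16744 mol.
Mass of CaCl2 = 4.16744 × 110.98 = 462.502 g.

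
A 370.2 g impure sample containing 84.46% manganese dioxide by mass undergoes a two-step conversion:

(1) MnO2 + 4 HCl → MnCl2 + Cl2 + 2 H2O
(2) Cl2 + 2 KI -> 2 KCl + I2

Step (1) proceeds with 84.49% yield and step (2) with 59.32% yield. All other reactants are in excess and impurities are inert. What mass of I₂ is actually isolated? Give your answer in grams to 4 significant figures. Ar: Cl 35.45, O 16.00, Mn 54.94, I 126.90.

457.5 g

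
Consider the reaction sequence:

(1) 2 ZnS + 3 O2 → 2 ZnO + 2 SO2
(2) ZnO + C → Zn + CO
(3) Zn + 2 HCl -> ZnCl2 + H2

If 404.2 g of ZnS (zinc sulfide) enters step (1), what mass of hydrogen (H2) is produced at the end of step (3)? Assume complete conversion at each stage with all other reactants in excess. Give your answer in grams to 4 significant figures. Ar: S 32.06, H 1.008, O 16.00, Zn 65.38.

8.363 g

M(ZnS) = 65.38 + 32.06 = 97.44 g/mol.
M(H2) = 2(1.008) = 2.016 g/mol.
n(ZnS) = 404.2 / 97.44 = 4.1482 mol.
Reaction (1): ZnS→ZnO ratio 2:2 ⇒ n(ZnO) = 4.1482 mol.
Reaction (2): ZnO→Zn ratio 1:1 ⇒ n(Zn) = 4.1482 mol.
Reaction (3): Zn→H2 ratio 1:1 ⇒ n(H2) = 4.1482 mol.
Mass of H2 = 4.1482 × 2.016 = 8.3628 g.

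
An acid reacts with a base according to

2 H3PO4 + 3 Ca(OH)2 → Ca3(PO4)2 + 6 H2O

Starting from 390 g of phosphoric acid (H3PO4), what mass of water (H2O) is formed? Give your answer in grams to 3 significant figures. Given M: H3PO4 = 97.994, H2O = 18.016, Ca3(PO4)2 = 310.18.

n(H3PO4) = 390.0 g / 97.994 g/mol = 3.980 mol.
From the equation the H3PO4:H2O mole ratio is 2:6, so n(H2O) = 3.980 × 6/2 = 11.94 mol.
Mass of H2O = 11.94 mol × 18.016 g/mol = 215.1 g.

215 g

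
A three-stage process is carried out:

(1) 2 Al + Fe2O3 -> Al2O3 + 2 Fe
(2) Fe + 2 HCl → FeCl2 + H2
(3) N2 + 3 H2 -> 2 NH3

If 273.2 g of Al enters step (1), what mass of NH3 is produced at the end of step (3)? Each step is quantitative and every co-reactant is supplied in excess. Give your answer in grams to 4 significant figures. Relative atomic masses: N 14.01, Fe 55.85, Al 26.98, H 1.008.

M(Al) = 26.98 g/mol.
M(NH3) = 14.01 + 3(1.008) = 17.034 g/mol.
n(Al) = 273.2 / 26.98 = 10.126 mol.
Reaction (1): Al→Fe ratio 2:2 ⇒ n(Fe) = 10.126 mol.
Reaction (2): Fe→H2 ratio 1:1 ⇒ n(H2) = 10.126 mol.
Reaction (3): H2→NH3 ratio 3:2 ⇒ n(NH3) = 6.7507 mol.
Mass of NH3 = 6.7507 × 17.034 = 114.99 g.

115.0 g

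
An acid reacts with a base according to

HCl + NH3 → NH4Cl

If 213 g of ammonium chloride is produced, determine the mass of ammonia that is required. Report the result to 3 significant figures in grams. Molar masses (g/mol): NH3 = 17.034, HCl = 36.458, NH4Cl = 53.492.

67.8 g

n(NH4Cl) = 213.0 g / 53.492 g/mol = 3.982 mol.
From the equation the NH4Cl:NH3 mole ratio is 1:1, so n(NH3) = 3.982 × 1/1 = 3.982 mol.
Mass of NH3 = 3.982 mol × 17.034 g/mol = 67.83 g.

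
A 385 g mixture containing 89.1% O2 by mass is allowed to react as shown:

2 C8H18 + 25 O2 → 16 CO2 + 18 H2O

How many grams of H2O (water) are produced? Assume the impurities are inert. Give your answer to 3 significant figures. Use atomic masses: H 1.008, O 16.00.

139 g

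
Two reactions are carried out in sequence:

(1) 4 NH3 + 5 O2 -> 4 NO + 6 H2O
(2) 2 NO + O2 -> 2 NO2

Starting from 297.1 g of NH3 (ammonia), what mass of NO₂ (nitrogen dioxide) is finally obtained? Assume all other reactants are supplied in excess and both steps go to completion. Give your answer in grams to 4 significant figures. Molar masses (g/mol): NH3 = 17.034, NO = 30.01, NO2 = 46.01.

n(NH3) = 297.10 / 17.034 = 17.442 mol.
Step 1 gives a 4:4 ratio of NH3 to NO, so n(NO) = 17.442 mol.
In step 2 the NO:NO2 ratio is 2:2, so n(NO2) = 17.442 mol.
Mass of NO2 = 17.442 × 46.01 = 802.49 g.

802.5 g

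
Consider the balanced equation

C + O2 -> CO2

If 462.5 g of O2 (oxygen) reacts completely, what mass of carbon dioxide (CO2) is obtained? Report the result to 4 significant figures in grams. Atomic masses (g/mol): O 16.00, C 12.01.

636.1 g

M(O2) = 2(16.00) = 32.00 g/mol.
M(CO2) = 12.01 + 2(16.00) = 44.01 g/mol.
n(O2) = 462.50 g / 32.00 g/mol = 14.453 mol.
From the equation the O2:CO2 mole ratio is 1:1, so n(CO2) = 14.453 × 1/1 = 14.453 mol.
Mass of CO2 = 14.453 mol × 44.01 g/mol = 636.08 g.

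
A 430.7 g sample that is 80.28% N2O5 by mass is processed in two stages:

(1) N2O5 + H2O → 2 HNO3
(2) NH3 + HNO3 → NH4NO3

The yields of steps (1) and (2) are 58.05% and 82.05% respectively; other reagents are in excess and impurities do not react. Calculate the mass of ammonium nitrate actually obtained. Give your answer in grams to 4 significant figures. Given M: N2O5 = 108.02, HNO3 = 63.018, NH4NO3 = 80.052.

244.1 g

Pure N2O5 = 430.7 × 0.8028 = 345.77 g.
n(N2O5) = 345.77 / 108.02 = 3.2009 mol.
Step 1 (N2O5:HNO3 = 1:2): theoretical n(HNO3) = 6.4019 mol; at 58.05% yield, n(HNO3) = 3.7163 mol.
Step 2 (HNO3:NH4NO3 = 1:1): theoretical n(NH4NO3) = 3.7163 mol, so theoretical mass = 3.7163 × 80.052 = 297.50 g.
At 82.05% yield, actual mass of NH4NO3 = 297.50 × 0.8205 = 244.10 g.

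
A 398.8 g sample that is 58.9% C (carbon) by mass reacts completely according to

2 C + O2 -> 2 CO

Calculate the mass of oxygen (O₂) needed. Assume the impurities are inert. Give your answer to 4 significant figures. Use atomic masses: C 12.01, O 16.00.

312.9 g

Mass of pure C = 398.8 g × 0.589 = 234.89 g.
M(C) = 12.01 g/mol.
M(O2) = 2(16.00) = 32.00 g/mol.
n(C) = 234.89 g / 12.01 g/mol = 19.558 mol.
From the equation the C:O2 mole ratio is 2:1, so n(O2) = 19.558 × 1/2 = 9.7791 mol.
Mass of O2 = 9.7791 mol × 32.00 g/mol = 312.93 g.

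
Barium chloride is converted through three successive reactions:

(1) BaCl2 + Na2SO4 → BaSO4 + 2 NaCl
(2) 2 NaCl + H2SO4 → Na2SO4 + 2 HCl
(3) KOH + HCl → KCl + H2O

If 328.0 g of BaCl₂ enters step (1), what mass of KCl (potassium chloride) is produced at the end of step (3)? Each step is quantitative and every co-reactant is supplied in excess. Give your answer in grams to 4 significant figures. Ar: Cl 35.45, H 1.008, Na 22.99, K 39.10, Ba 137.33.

M(BaCl2) = 137.33 + 2(35.45) = 208.23 g/mol.
M(KCl) = 39.10 + 35.45 = 74.55 g/mol.
n(BaCl2) = 328.0 / 208.23 = 1.5752 mol.
Reaction (1): BaCl2→NaCl ratio 1:2 ⇒ n(NaCl) = 3.1504 mol.
Reaction (2): NaCl→HCl ratio 2:2 ⇒ n(HCl) = 3.1504 mol.
Reaction (3): HCl→KCl ratio 1:1 ⇒ n(KCl) = 3.1504 mol.
Mass of KCl = 3.1504 × 74.55 = 234.86 g.

234.9 g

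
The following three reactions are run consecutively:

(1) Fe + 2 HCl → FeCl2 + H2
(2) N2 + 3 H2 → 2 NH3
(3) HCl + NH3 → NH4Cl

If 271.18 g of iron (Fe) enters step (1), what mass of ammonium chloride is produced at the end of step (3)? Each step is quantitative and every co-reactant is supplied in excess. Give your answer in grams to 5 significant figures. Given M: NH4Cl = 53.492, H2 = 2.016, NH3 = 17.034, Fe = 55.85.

173.15 g

n(Fe) = 271.18 / 55.85 = 4.85551 mol.
Reaction (1): Fe→H2 ratio 1:1 ⇒ n(H2) = 4.85551 mol.
Reaction (2): H2→NH3 ratio 3:2 ⇒ n(NH3) = 3.23700 mol.
Reaction (3): NH3→NH4Cl ratio 1:1 ⇒ n(NH4Cl) = 3.23700 mol.
Mass of NH4Cl = 3.23700 × 53.492 = 173.154 g.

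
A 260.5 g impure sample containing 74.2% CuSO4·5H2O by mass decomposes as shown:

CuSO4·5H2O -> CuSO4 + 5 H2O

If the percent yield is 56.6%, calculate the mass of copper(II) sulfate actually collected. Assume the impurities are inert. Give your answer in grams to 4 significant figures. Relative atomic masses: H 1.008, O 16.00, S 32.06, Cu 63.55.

69.93 g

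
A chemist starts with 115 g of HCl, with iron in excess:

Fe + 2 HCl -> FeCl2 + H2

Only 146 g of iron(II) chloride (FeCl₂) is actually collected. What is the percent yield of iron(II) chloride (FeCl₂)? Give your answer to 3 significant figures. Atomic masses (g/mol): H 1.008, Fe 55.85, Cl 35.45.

M(HCl) = 1.008 + 35.45 = 36.458 g/mol.
M(FeCl2) = 55.85 + 2(35.45) = 126.75 g/mol.
n(HCl) = 115.0 g / 36.458 g/mol = 3.154 mol.
From the equation the HCl:FeCl2 mole ratio is 2:1, so n(FeCl2) = 3.154 × 1/2 = 1.577 mol.
Mass of FeCl2 = 1.577 mol × 126.75 g/mol = 199.9 g.
This is the theoretical yield. Percent yield = 146 g / 199.9 g × 100% = 73.03%.

73.0 %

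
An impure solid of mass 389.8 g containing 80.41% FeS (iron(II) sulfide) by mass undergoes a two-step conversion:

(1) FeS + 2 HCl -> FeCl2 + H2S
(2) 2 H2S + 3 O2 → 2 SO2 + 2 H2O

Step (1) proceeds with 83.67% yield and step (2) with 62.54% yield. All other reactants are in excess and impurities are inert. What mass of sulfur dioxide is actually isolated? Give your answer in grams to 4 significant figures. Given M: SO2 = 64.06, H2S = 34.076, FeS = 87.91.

119.5 g

Pure FeS = 389.8 × 0.8041 = 313.44 g.
n(FeS) = 313.44 / 87.91 = 3.5654 mol.
Step 1 (FeS:H2S = 1:1): theoretical n(H2S) = 3.5654 mol; at 83.67% yield, n(H2S) = 2.9832 mol.
Step 2 (H2S:SO2 = 2:2): theoretical n(SO2) = 2.9832 mol, so theoretical mass = 2.9832 × 64.06 = 191.10 g.
At 62.54% yield, actual mass of SO2 = 191.10 × 0.6254 = 119.52 g.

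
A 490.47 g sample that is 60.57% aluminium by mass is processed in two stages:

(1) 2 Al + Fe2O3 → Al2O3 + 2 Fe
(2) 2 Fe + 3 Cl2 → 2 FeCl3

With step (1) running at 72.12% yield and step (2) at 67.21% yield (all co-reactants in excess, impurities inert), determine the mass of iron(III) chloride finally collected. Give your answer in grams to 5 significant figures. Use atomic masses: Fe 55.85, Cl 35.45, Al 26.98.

Pure Al = 490.47 × 0.6057 = 297.078 g.
M(Al) = 26.98 g/mol.
M(FeCl3) = 55.85 + 3(35.45) = 162.20 g/mol.
n(Al) = 297.078 / 26.98 = 11.0110 mol.
Step 1 (Al:Fe = 2:2): theoretical n(Fe) = 11.0110 mol; at 72.12% yield, n(Fe) = 7.94116 mol.
Step 2 (Fe:FeCl3 = 2:2): theoretical n(FeCl3) = 7.94116 mol, so theoretical mass = 7.94116 × 162.20 = 1288.06 g.
At 67.21% yield, actual mass of FeCl3 = 1288.06 × 0.6721 = 865.702 g.

865.70 g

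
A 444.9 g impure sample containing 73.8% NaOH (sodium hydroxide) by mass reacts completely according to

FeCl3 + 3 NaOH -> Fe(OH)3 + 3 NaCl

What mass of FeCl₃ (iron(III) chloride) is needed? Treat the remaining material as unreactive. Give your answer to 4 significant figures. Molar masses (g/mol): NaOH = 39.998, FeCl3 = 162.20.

443.8 g

Mass of pure NaOH = 444.9 g × 0.738 = 328.34 g.
n(NaOH) = 328.34 g / 39.998 g/mol = 8.2088 mol.
From the equation the NaOH:FeCl3 mole ratio is 3:1, so n(FeCl3) = 8.2088 × 1/3 = 2.7363 mol.
Mass of FeCl3 = 2.7363 mol × 162.20 g/mol = 443.82 g.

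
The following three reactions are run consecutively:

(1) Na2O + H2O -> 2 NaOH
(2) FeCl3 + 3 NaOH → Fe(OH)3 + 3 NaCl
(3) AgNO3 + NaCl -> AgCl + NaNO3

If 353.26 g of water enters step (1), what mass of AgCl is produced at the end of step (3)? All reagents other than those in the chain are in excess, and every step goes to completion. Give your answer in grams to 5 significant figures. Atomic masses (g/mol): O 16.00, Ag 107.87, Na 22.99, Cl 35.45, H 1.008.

5620.5 g

M(H2O) = 2(1.008) + 16.00 = 18.016 g/mol.
M(AgCl) = 107.87 + 35.45 = 143.32 g/mol.
n(H2O) = 353.26 / 18.016 = 19.6081 mol.
Reaction (1): H2O→NaOH ratio 1:2 ⇒ n(NaOH) = 39.2163 mol.
Reaction (2): NaOH→NaCl ratio 3:3 ⇒ n(NaCl) = 39.2163 mol.
Reaction (3): NaCl→AgCl ratio 1:1 ⇒ n(AgCl) = 39.2163 mol.
Mass of AgCl = 39.2163 × 143.32 = 5620.47 g.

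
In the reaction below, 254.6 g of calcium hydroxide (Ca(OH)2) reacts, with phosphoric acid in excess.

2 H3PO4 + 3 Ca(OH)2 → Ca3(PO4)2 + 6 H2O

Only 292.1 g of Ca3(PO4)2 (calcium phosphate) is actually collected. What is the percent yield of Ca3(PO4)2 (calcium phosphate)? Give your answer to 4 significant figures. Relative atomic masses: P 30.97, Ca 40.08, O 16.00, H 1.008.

82.22 %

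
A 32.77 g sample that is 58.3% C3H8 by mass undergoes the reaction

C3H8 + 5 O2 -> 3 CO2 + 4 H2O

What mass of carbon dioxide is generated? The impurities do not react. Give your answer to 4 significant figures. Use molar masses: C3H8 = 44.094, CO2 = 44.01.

Mass of pure C3H8 = 32.77 g × 0.583 = 19.105 g.
n(C3H8) = 19.105 g / 44.094 g/mol = 0.43328 mol.
From the equation the C3H8:CO2 mole ratio is 1:3, so n(CO2) = 0.43328 × 3/1 = 1.2998 mol.
Mass of CO2 = 1.2998 mol × 44.01 g/mol = 57.206 g.

57.21 g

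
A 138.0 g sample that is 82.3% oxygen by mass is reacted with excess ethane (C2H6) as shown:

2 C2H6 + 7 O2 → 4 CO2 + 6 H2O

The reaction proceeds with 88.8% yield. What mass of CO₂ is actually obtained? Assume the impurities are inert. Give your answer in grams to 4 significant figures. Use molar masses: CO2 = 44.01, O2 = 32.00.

79.26 g

Pure O2 available = 138.0 g × 0.823 = 113.57 g.
n(O2) = 113.57 g / 32.00 g/mol = 3.5492 mol.
From the equation the O2:CO2 mole ratio is 7:4, so n(CO2) = 3.5492 × 4/7 = 2.0281 mol.
Mass of CO2 = 2.0281 mol × 44.01 g/mol = 89.257 g.
Actual mass collected = 89.257 g × 0.888 = 79.260 g.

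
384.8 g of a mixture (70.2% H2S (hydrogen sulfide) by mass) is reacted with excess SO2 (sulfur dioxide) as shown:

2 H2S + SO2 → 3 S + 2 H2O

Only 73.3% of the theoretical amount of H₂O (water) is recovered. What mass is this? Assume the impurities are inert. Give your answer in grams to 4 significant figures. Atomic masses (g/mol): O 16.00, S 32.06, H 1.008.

104.7 g

Pure H2S available = 384.8 g × 0.702 = 270.13 g.
M(H2S) = 2(1.008) + 32.06 = 34.076 g/mol.
M(H2O) = 2(1.008) + 16.00 = 18.016 g/mol.
n(H2S) = 270.13 g / 34.076 g/mol = 7.9273 mol.
From the equation the H2S:H2O mole ratio is 2:2, so n(H2O) = 7.9273 × 2/2 = 7.9273 mol.
Mass of H2O = 7.9273 mol × 18.016 g/mol = 142.82 g.
Actual mass collected = 142.82 g × 0.733 = 104.69 g.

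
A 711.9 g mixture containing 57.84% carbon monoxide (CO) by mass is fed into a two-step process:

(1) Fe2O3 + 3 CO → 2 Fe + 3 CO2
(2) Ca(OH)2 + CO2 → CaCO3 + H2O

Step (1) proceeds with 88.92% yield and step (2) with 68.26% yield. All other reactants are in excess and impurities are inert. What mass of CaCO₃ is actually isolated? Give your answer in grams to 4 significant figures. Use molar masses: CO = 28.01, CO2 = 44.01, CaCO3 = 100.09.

893.1 g

Pure CO = 711.9 × 0.5784 = 411.76 g.
n(CO) = 411.76 / 28.01 = 14.701 mol.
Step 1 (CO:CO2 = 3:3): theoretical n(CO2) = 14.701 mol; at 88.92% yield, n(CO2) = 13.072 mol.
Step 2 (CO2:CaCO3 = 1:1): theoretical n(CaCO3) = 13.072 mol, so theoretical mass = 13.072 × 100.09 = 1308.4 g.
At 68.26% yield, actual mass of CaCO3 = 1308.4 × 0.6826 = 893.08 g.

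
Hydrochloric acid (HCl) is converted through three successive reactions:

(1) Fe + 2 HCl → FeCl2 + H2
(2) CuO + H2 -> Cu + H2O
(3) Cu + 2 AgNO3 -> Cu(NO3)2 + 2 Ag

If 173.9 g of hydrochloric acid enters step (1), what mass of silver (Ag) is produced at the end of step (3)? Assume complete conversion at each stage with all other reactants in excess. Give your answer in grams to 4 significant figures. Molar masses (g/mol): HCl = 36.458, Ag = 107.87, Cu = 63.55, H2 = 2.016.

514.5 g

n(HCl) = 173.9 / 36.458 = 4.7699 mol.
Reaction (1): HCl→H2 ratio 2:1 ⇒ n(H2) = 2.3849 mol.
Reaction (2): H2→Cu ratio 1:1 ⇒ n(Cu) = 2.3849 mol.
Reaction (3): Cu→Ag ratio 1:2 ⇒ n(Ag) = 4.7699 mol.
Mass of Ag = 4.7699 × 107.87 = 514.53 g.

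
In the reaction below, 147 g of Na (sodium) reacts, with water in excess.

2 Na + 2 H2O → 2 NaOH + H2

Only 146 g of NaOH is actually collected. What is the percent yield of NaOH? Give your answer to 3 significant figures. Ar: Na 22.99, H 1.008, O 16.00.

M(Na) = 22.99 g/mol.
M(NaOH) = 22.99 + 16.00 + 1.008 = 39.998 g/mol.
n(Na) = 147.0 g / 22.99 g/mol = 6.394 mol.
From the equation the Na:NaOH mole ratio is 2:2, so n(NaOH) = 6.394 × 2/2 = 6.394 mol.
Mass of NaOH = 6.394 mol × 39.998 g/mol = 255.8 g.
This is the theoretical yield. Percent yield = 146 g / 255.8 g × 100% = 57.09%.

57.1 %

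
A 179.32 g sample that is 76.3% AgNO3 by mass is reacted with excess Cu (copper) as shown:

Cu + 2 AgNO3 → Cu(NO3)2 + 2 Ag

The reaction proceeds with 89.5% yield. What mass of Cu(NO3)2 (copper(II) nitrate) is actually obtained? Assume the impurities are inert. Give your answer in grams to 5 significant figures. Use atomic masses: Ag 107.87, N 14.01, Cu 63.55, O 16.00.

Pure AgNO3 available = 179.32 g × 0.763 = 136.821 g.
M(AgNO3) = 107.87 + 14.01 + 3(16.00) = 169.88 g/mol.
M(Cu(NO3)2) = 63.55 + 2(14.01) + 6(16.00) = 187.57 g/mol.
n(AgNO3) = 136.821 g / 169.88 g/mol = 0.805399 mol.
From the equation the AgNO3:Cu(NO3)2 mole ratio is 2:1, so n(Cu(NO3)2) = 0.805399 × 1/2 = 0.402699 mol.
Mass of Cu(NO3)2 = 0.402699 mol × 187.57 g/mol = 75.5343 g.
Actual mass collected = 75.5343 g × 0.895 = 67.6032 g.

67.603 g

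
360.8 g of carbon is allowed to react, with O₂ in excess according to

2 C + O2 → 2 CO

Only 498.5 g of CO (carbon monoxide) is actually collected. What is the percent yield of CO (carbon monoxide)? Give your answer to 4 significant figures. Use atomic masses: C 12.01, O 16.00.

M(C) = 12.01 g/mol.
M(CO) = 12.01 + 16.00 = 28.01 g/mol.
n(C) = 360.80 g / 12.01 g/mol = 30.042 mol.
From the equation the C:CO mole ratio is 2:2, so n(CO) = 30.042 × 2/2 = 30.042 mol.
Mass of CO = 30.042 mol × 28.01 g/mol = 841.47 g.
This is the theoretical yield. Percent yield = 498.5 g / 841.47 g × 100% = 59.242%.

59.24 %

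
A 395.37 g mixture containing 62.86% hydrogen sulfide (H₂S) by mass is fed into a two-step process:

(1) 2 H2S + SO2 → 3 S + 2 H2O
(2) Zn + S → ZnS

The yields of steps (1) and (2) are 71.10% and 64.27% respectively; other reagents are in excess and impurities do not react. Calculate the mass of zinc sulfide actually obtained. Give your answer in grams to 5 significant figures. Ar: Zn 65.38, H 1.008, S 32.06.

487.12 g

Pure H2S = 395.37 × 0.6286 = 248.530 g.
M(H2S) = 2(1.008) + 32.06 = 34.076 g/mol.
M(ZnS) = 65.38 + 32.06 = 97.44 g/mol.
n(H2S) = 248.530 / 34.076 = 7.29339 mol.
Step 1 (H2S:S = 2:3): theoretical n(S) = 10.9401 mol; at 71.10% yield, n(S) = 7.77840 mol.
Step 2 (S:ZnS = 1:1): theoretical n(ZnS) = 7.77840 mol, so theoretical mass = 7.77840 × 97.44 = 757.927 g.
At 64.27% yield, actual mass of ZnS = 757.927 × 0.6427 = 487.120 g.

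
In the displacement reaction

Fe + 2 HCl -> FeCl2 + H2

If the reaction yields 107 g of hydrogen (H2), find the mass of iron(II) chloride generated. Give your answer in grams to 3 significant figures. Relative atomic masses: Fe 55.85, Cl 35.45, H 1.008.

6730 g

M(H2) = 2(1.008) = 2.016 g/mol.
M(FeCl2) = 55.85 + 2(35.45) = 126.75 g/mol.
n(H2) = 107.0 g / 2.016 g/mol = 53.08 mol.
From the equation the H2:FeCl2 mole ratio is 1:1, so n(FeCl2) = 53.08 × 1/1 = 53.08 mol.
Mass of FeCl2 = 53.08 mol × 126.75 g/mol = 6727 g.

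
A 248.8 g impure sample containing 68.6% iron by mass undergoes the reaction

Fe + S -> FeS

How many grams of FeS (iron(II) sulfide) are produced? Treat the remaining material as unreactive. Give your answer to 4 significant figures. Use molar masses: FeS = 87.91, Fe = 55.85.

268.7 g

Mass of pure Fe = 248.8 g × 0.686 = 170.68 g.
n(Fe) = 170.68 g / 55.85 g/mol = 3.0560 mol.
From the equation the Fe:FeS mole ratio is 1:1, so n(FeS) = 3.0560 × 1/1 = 3.0560 mol.
Mass of FeS = 3.0560 mol × 87.91 g/mol = 268.65 g.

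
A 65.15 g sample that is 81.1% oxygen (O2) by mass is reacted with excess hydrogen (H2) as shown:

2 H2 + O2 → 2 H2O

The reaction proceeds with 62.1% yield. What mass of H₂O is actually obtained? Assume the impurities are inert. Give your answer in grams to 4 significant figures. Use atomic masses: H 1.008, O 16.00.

36.95 g

Pure O2 available = 65.15 g × 0.811 = 52.837 g.
M(O2) = 2(16.00) = 32.00 g/mol.
M(H2O) = 2(1.008) + 16.00 = 18.016 g/mol.
n(O2) = 52.837 g / 32.00 g/mol = 1.6511 mol.
From the equation the O2:H2O mole ratio is 1:2, so n(H2O) = 1.6511 × 2/1 = 3.3023 mol.
Mass of H2O = 3.3023 mol × 18.016 g/mol = 59.494 g.
Actual mass collected = 59.494 g × 0.621 = 36.946 g.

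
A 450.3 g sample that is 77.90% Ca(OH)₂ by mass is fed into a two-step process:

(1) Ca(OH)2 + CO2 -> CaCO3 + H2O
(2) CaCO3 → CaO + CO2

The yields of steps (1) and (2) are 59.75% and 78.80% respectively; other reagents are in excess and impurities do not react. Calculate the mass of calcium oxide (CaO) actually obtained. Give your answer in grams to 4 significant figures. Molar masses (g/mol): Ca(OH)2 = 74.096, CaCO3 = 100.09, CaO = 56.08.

125.0 g

Pure Ca(OH)2 = 450.3 × 0.7790 = 350.78 g.
n(Ca(OH)2) = 350.78 / 74.096 = 4.7342 mol.
Step 1 (Ca(OH)2:CaCO3 = 1:1): theoretical n(CaCO3) = 4.7342 mol; at 59.75% yield, n(CaCO3) = 2.8287 mol.
Step 2 (CaCO3:CaO = 1:1): theoretical n(CaO) = 2.8287 mol, so theoretical mass = 2.8287 × 56.08 = 158.63 g.
At 78.80% yield, actual mass of CaO = 158.63 × 0.7880 = 125.00 g.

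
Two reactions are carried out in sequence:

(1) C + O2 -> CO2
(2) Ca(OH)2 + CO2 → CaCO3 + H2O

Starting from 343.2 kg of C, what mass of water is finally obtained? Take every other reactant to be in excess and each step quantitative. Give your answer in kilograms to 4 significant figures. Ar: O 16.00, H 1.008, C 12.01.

514.8 kg

M(C) = 12.01 g/mol.
M(H2O) = 2(1.008) + 16.00 = 18.016 g/mol.
343.2 kg = 343200 g.
n(C) = 343200 / 12.01 = 28576 mol.
Step 1 gives a 1:1 ratio of C to CO2, so n(CO2) = 28576 mol.
In step 2 the CO2:H2O ratio is 1:1, so n(H2O) = 28576 mol.
Mass of H2O = 28576 × 18.016 = 514830 g = 514.8 kg.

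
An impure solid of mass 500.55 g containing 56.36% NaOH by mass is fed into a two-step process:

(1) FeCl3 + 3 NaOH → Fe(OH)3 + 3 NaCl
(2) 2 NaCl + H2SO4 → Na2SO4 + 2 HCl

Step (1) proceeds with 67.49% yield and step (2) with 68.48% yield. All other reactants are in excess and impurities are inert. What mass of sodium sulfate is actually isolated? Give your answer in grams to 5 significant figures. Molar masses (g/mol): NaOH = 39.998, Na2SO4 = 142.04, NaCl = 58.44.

231.51 g

Pure NaOH = 500.55 × 0.5636 = 282.110 g.
n(NaOH) = 282.110 / 39.998 = 7.05310 mol.
Step 1 (NaOH:NaCl = 3:3): theoretical n(NaCl) = 7.05310 mol; at 67.49% yield, n(NaCl) = 4.76014 mol.
Step 2 (NaCl:Na2SO4 = 2:1): theoretical n(Na2SO4) = 2.38007 mol, so theoretical mass = 2.38007 × 142.04 = 338.065 g.
At 68.48% yield, actual mass of Na2SO4 = 338.065 × 0.6848 = 231.507 g.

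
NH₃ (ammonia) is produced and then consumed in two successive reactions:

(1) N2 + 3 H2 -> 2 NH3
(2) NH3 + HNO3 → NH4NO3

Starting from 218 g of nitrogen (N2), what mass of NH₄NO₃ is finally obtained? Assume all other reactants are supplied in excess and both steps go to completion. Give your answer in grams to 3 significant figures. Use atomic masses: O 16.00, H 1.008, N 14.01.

M(N2) = 2(14.01) = 28.02 g/mol.
M(NH4NO3) = 2(14.01) + 4(1.008) + 3(16.00) = 80.052 g/mol.
n(N2) = 218.0 / 28.02 = 7.780 mol.
Step 1 gives a 1:2 ratio of N2 to NH3, so n(NH3) = 15.56 mol.
In step 2 the NH3:NH4NO3 ratio is 1:1, so n(NH4NO3) = 15.56 mol.
Mass of NH4NO3 = 15.56 × 80.052 = 1246 g.

1250 g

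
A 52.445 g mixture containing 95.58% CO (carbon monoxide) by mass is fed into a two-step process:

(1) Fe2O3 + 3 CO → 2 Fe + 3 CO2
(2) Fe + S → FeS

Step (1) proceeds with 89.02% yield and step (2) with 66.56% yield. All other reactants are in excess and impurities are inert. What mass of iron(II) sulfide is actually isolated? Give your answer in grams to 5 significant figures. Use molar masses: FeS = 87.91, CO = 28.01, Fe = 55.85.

Pure CO = 52.445 × 0.9558 = 50.1269 g.
n(CO) = 50.1269 / 28.01 = 1.78961 mol.
Step 1 (CO:Fe = 3:2): theoretical n(Fe) = 1.19307 mol; at 89.02% yield, n(Fe) = 1.06207 mol.
Step 2 (Fe:FeS = 1:1): theoretical n(FeS) = 1.06207 mol, so theoretical mass = 1.06207 × 87.91 = 93.3668 g.
At 66.56% yield, actual mass of FeS = 93.3668 × 0.6656 = 62.1450 g.

62.145 g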